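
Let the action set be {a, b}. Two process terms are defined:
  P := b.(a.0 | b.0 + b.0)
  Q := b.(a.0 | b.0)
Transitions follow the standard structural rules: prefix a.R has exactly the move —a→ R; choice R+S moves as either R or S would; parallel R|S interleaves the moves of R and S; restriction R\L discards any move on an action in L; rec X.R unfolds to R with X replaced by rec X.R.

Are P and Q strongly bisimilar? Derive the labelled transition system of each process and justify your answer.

P ≁ Q

Reachable graph of P (6 states):
  p0 = b.(a.0 | b.0 + b.0) | -b-> p1
  p1 = a.0 | b.0 + b.0 | -a-> p2, -b-> p3, -b-> p4
  p2 = 0 | b.0 | -b-> p5
  p3 = 0 | (no moves)
  p4 = a.0 | 0 | -a-> p5
  p5 = 0 | 0 | (no moves)
Reachable graph of Q (5 states):
  q0 = b.(a.0 | b.0) | -b-> q1
  q1 = a.0 | b.0 | -a-> q2, -b-> q3
  q2 = 0 | b.0 | -b-> q4
  q3 = a.0 | 0 | -a-> q4
  q4 = 0 | 0 | (no moves)
Partition-refinement fixed point:
  B0 = {p0}
  B1 = {p1}
  B2 = {p2, q2}
  B3 = {p3, p5, q4}
  B4 = {p4, q3}
  B5 = {q0}
  B6 = {q1}
p0 ∈ B0, q0 ∈ B5 → different blocks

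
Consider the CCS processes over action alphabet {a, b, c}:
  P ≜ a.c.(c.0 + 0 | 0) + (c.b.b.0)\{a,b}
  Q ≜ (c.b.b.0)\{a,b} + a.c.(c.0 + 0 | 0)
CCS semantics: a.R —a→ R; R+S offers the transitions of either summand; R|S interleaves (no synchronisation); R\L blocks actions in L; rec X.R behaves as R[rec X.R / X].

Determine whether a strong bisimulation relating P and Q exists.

P ~ Q

Reachable graph of P (5 states):
  s0 = a.c.(c.0 + 0 | 0) + (c.b.b.0)\{a,b} ⊢ —a→ s1, —c→ s2
  s1 = c.(c.0 + 0 | 0) ⊢ —c→ s3
  s2 = (b.b.0)\{a,b} ⊢ stopped
  s3 = c.0 + 0 | 0 ⊢ —c→ s4
  s4 = 0 ⊢ stopped
Reachable graph of Q (5 states):
  t0 = (c.b.b.0)\{a,b} + a.c.(c.0 + 0 | 0) ⊢ —a→ t1, —c→ t2
  t1 = c.(c.0 + 0 | 0) ⊢ —c→ t3
  t2 = (b.b.0)\{a,b} ⊢ stopped
  t3 = c.0 + 0 | 0 ⊢ —c→ t4
  t4 = 0 ⊢ stopped
Coarsest stable partition (strong bisimilarity classes):
  B0 = {s0, t0}
  B1 = {s1, t1}
  B2 = {s3, t3}
  B3 = {s2, s4, t2, t4}
s0 ∈ B0, t0 ∈ B0 → same block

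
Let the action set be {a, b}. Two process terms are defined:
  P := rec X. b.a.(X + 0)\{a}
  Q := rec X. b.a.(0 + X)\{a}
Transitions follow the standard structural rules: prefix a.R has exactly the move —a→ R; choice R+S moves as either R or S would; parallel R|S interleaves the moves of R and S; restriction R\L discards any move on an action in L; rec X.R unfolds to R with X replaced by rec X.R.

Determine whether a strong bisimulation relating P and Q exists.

YES

LTS(P): 4 reachable states
  u0 = rec X. b.a.(X + 0)\{a} has moves ··b··> u1
  u1 = a.((rec X. b.a.(X + 0)\{a}) + 0)\{a} has moves ··a··> u2
  u2 = ((rec X. b.a.(X + 0)\{a}) + 0)\{a} has moves ··b··> u3
  u3 = (a.((rec X. b.a.(X + 0)\{a}) + 0)\{a})\{a} has moves deadlocked
LTS(Q): 4 reachable states
  v0 = rec X. b.a.(0 + X)\{a} has moves ··b··> v1
  v1 = a.(0 + (rec X. b.a.(0 + X)\{a}))\{a} has moves ··a··> v2
  v2 = (0 + (rec X. b.a.(0 + X)\{a}))\{a} has moves ··b··> v3
  v3 = (a.(0 + (rec X. b.a.(0 + X)\{a}))\{a})\{a} has moves deadlocked
Bisimilarity quotient blocks:
  B0 = {u0, v0}
  B1 = {u1, v1}
  B2 = {u2, v2}
  B3 = {u3, v3}
u0 ∈ B0, v0 ∈ B0 → same block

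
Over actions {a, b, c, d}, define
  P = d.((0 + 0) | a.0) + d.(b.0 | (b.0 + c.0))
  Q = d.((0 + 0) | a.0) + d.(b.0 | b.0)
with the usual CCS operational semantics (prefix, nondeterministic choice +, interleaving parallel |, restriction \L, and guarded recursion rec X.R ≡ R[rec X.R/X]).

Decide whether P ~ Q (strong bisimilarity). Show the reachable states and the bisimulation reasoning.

Reachable graph of P (7 states):
  u0 = d.((0 + 0) | a.0) + d.(b.0 | (b.0 + c.0)) :: —d→ u1, —d→ u2
  u1 = (0 + 0) | a.0 :: —a→ u3
  u2 = b.0 | (b.0 + c.0) :: —b→ u4, —b→ u5, —c→ u5
  u3 = (0 + 0) | 0 :: ∅
  u4 = 0 | (b.0 + c.0) :: —b→ u6, —c→ u6
  u5 = b.0 | 0 :: —b→ u6
  u6 = 0 | 0 :: ∅
Reachable graph of Q (7 states):
  v0 = d.((0 + 0) | a.0) + d.(b.0 | b.0) :: —d→ v1, —d→ v2
  v1 = (0 + 0) | a.0 :: —a→ v3
  v2 = b.0 | b.0 :: —b→ v4, —b→ v5
  v3 = (0 + 0) | 0 :: ∅
  v4 = 0 | b.0 :: —b→ v6
  v5 = b.0 | 0 :: —b→ v6
  v6 = 0 | 0 :: ∅
Partition-refinement fixed point:
  B0 = {u0}
  B1 = {u1, v1}
  B2 = {u3, u6, v3, v6}
  B3 = {u2}
  B4 = {u5, v4, v5}
  B5 = {u4}
  B6 = {v0}
  B7 = {v2}
u0 ∈ B0, v0 ∈ B6 → different blocks

P ≁ Q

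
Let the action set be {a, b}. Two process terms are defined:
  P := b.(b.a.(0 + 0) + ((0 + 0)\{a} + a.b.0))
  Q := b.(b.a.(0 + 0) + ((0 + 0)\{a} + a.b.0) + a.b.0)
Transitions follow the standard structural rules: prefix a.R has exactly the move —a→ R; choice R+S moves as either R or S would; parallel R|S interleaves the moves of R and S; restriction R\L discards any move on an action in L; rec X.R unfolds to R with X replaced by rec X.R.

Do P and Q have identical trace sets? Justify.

trace-equivalent

LTS(P): 6 reachable states
  s0 = b.(b.a.(0 + 0) + ((0 + 0)\{a} + a.b.0)) has moves —b→ s1
  s1 = b.a.(0 + 0) + ((0 + 0)\{a} + a.b.0) has moves —a→ s2, —b→ s3
  s2 = b.0 has moves —b→ s4
  s3 = a.(0 + 0) has moves —a→ s5
  s4 = 0 has moves stopped
  s5 = 0 + 0 has moves stopped
LTS(Q): 6 reachable states
  t0 = b.(b.a.(0 + 0) + ((0 + 0)\{a} + a.b.0) + a.b.0) has moves —b→ t1
  t1 = b.a.(0 + 0) + ((0 + 0)\{a} + a.b.0) + a.b.0 has moves —a→ t2, —b→ t3
  t2 = b.0 has moves —b→ t4
  t3 = a.(0 + 0) has moves —a→ t5
  t4 = 0 has moves stopped
  t5 = 0 + 0 has moves stopped
Partition-refinement fixed point:
  B0 = {s0, t0}
  B1 = {s1, t1}
  B2 = {s2, t2}
  B3 = {s4, s5, t4, t5}
  B4 = {s3, t3}
s0 ∈ B0, t0 ∈ B0 → same block
Bisimilar ⇒ trace-equivalent.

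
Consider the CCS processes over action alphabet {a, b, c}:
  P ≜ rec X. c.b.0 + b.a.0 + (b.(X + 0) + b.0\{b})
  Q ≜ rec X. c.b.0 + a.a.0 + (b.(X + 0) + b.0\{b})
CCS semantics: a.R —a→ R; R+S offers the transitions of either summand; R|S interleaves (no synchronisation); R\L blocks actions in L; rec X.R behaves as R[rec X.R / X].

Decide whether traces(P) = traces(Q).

Reachable graph of P (6 states):
  s0 = rec X. c.b.0 + b.a.0 + (b.(X + 0) + b.0\{b}) → --b--▸ s1, --b--▸ s2, --b--▸ s3, --c--▸ s4
  s1 = (rec X. c.b.0 + b.a.0 + (b.(X + 0) + b.0\{b})) + 0 → --b--▸ s1, --b--▸ s2, --b--▸ s3, --c--▸ s4
  s2 = 0\{b} → (no moves)
  s3 = a.0 → --a--▸ s5
  s4 = b.0 → --b--▸ s5
  s5 = 0 → (no moves)
Reachable graph of Q (6 states):
  t0 = rec X. c.b.0 + a.a.0 + (b.(X + 0) + b.0\{b}) → --a--▸ t1, --b--▸ t2, --b--▸ t3, --c--▸ t4
  t1 = a.0 → --a--▸ t5
  t2 = (rec X. c.b.0 + a.a.0 + (b.(X + 0) + b.0\{b})) + 0 → --a--▸ t1, --b--▸ t2, --b--▸ t3, --c--▸ t4
  t3 = 0\{b} → (no moves)
  t4 = b.0 → --b--▸ t5
  t5 = 0 → (no moves)
Executing a from Q (initial set {t0}):
  step 1 (a): {t1}
  ✓ Q
Executing a from P (initial set {s0}):
  step 1 (a): ∅ (P stuck)

traces(P) ≠ traces(Q) — witness ⟨a⟩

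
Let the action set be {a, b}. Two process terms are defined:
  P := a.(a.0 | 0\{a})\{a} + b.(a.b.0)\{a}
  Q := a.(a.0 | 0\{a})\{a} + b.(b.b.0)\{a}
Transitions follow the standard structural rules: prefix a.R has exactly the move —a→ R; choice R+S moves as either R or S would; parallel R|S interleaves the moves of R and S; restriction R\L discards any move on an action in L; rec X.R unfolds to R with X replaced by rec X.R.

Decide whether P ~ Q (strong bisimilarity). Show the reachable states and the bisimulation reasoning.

P's transition system — 3 states:
  s0 = a.(a.0 | 0\{a})\{a} + b.(a.b.0)\{a} → --a--▸ s1, --b--▸ s2
  s1 = (a.0 | 0\{a})\{a} → stopped
  s2 = (a.b.0)\{a} → stopped
Q's transition system — 5 states:
  t0 = a.(a.0 | 0\{a})\{a} + b.(b.b.0)\{a} → --a--▸ t1, --b--▸ t2
  t1 = (a.0 | 0\{a})\{a} → stopped
  t2 = (b.b.0)\{a} → --b--▸ t3
  t3 = (b.0)\{a} → --b--▸ t4
  t4 = 0\{a} → stopped
Coarsest stable partition (strong bisimilarity classes):
  B0 = {s0}
  B1 = {s1, s2, t1, t4}
  B2 = {t0}
  B3 = {t2}
  B4 = {t3}
s0 ∈ B0, t0 ∈ B2 → different blocks

NO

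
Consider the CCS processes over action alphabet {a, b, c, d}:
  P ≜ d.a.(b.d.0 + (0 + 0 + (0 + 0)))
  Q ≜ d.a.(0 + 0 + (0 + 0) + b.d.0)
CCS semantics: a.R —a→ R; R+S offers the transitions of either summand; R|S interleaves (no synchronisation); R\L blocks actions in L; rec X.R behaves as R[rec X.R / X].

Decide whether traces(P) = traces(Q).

LTS(P): 5 reachable states
  p0 = d.a.(b.d.0 + (0 + 0 + (0 + 0))) → —d→ p1
  p1 = a.(b.d.0 + (0 + 0 + (0 + 0))) → —a→ p2
  p2 = b.d.0 + (0 + 0 + (0 + 0)) → —b→ p3
  p3 = d.0 → —d→ p4
  p4 = 0 → ·
LTS(Q): 5 reachable states
  q0 = d.a.(0 + 0 + (0 + 0) + b.d.0) → —d→ q1
  q1 = a.(0 + 0 + (0 + 0) + b.d.0) → —a→ q2
  q2 = 0 + 0 + (0 + 0) + b.d.0 → —b→ q3
  q3 = d.0 → —d→ q4
  q4 = 0 → ·
Partition-refinement fixed point:
  B0 = {p0, q0}
  B1 = {p1, q1}
  B2 = {p2, q2}
  B3 = {p3, q3}
  B4 = {p4, q4}
p0 ∈ B0, q0 ∈ B0 → same block
Bisimilar ⇒ trace-equivalent.

traces(P) = traces(Q)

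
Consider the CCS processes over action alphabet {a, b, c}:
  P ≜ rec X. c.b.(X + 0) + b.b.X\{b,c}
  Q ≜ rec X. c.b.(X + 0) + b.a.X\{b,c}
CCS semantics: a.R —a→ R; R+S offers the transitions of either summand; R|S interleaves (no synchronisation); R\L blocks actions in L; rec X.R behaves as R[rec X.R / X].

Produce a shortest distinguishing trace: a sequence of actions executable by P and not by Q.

Reachable graph of P (5 states):
  p0 = rec X. c.b.(X + 0) + b.b.X\{b,c} | —b→ p1, —c→ p2
  p1 = b.(rec X. c.b.(X + 0) + b.b.X\{b,c})\{b,c} | —b→ p3
  p2 = b.((rec X. c.b.(X + 0) + b.b.X\{b,c}) + 0) | —b→ p4
  p3 = (rec X. c.b.(X + 0) + b.b.X\{b,c})\{b,c} | ·
  p4 = (rec X. c.b.(X + 0) + b.b.X\{b,c}) + 0 | —b→ p1, —c→ p2
Reachable graph of Q (5 states):
  q0 = rec X. c.b.(X + 0) + b.a.X\{b,c} | —b→ q1, —c→ q2
  q1 = a.(rec X. c.b.(X + 0) + b.a.X\{b,c})\{b,c} | —a→ q3
  q2 = b.((rec X. c.b.(X + 0) + b.a.X\{b,c}) + 0) | —b→ q4
  q3 = (rec X. c.b.(X + 0) + b.a.X\{b,c})\{b,c} | ·
  q4 = (rec X. c.b.(X + 0) + b.a.X\{b,c}) + 0 | —b→ q1, —c→ q2
Executing bb from P (initial set {p0}):
  [1] b ⇒ {p1}
  [2] b ⇒ {p3}
  ✓ P
Executing bb from Q (initial set {q0}):
  [1] b ⇒ {q1}
  [2] b ⇒ ∅  — Q cannot continue

bb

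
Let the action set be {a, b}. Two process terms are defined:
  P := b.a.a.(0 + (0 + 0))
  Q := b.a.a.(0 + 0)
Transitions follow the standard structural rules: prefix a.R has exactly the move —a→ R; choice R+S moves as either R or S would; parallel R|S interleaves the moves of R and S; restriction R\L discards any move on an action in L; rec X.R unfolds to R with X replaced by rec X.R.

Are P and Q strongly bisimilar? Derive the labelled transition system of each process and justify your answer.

Reachable graph of P (4 states):
  s0 = b.a.a.(0 + (0 + 0)) :: --b--▸ s1
  s1 = a.a.(0 + (0 + 0)) :: --a--▸ s2
  s2 = a.(0 + (0 + 0)) :: --a--▸ s3
  s3 = 0 + (0 + 0) :: ∅
Reachable graph of Q (4 states):
  t0 = b.a.a.(0 + 0) :: --b--▸ t1
  t1 = a.a.(0 + 0) :: --a--▸ t2
  t2 = a.(0 + 0) :: --a--▸ t3
  t3 = 0 + 0 :: ∅
Coarsest stable partition (strong bisimilarity classes):
  B0 = {s0, t0}
  B1 = {s1, t1}
  B2 = {s2, t2}
  B3 = {s3, t3}
s0 ∈ B0, t0 ∈ B0 → same block

YES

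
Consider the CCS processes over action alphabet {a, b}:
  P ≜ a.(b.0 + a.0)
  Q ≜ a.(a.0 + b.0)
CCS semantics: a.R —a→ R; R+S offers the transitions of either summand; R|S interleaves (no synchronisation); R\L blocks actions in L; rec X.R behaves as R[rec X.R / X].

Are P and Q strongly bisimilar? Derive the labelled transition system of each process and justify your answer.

bisimilar

LTS(P): 3 reachable states
  m0 = a.(b.0 + a.0) has moves -a-> m1
  m1 = b.0 + a.0 has moves -a-> m2, -b-> m2
  m2 = 0 has moves deadlocked
LTS(Q): 3 reachable states
  n0 = a.(a.0 + b.0) has moves -a-> n1
  n1 = a.0 + b.0 has moves -a-> n2, -b-> n2
  n2 = 0 has moves deadlocked
Bisimilarity quotient blocks:
  B0 = {m0, n0}
  B1 = {m1, n1}
  B2 = {m2, n2}
m0 ∈ B0, n0 ∈ B0 → same block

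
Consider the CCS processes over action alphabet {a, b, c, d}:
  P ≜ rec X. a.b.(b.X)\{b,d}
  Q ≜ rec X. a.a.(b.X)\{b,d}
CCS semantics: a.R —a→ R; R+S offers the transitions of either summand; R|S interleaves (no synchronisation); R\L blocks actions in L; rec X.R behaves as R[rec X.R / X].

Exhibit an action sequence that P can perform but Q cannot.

P's transition system — 3 states:
  p0 = rec X. a.b.(b.X)\{b,d} has moves -a-> p1
  p1 = b.(b.(rec X. a.b.(b.X)\{b,d}))\{b,d} has moves -b-> p2
  p2 = (b.(rec X. a.b.(b.X)\{b,d}))\{b,d} has moves ·
Q's transition system — 3 states:
  q0 = rec X. a.a.(b.X)\{b,d} has moves -a-> q1
  q1 = a.(b.(rec X. a.a.(b.X)\{b,d}))\{b,d} has moves -a-> q2
  q2 = (b.(rec X. a.a.(b.X)\{b,d}))\{b,d} has moves ·
Executing ab from P (initial set {p0}):
  after a @ step 1: {p1}
  after b @ step 2: {p2}
  ✓ P
Executing ab from Q (initial set {q0}):
  after a @ step 1: {q1}
  after b @ step 2: no successor for Q

ab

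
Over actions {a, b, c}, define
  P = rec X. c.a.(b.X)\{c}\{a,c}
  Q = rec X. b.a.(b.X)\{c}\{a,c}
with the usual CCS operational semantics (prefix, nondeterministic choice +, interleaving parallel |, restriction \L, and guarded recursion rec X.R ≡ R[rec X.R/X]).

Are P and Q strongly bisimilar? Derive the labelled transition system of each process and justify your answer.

NO

LTS(P): 4 reachable states
  m0 = rec X. c.a.(b.X)\{c}\{a,c} | -c-> m1
  m1 = a.(b.(rec X. c.a.(b.X)\{c}\{a,c}))\{c}\{a,c} | -a-> m2
  m2 = (b.(rec X. c.a.(b.X)\{c}\{a,c}))\{c}\{a,c} | -b-> m3
  m3 = (rec X. c.a.(b.X)\{c}\{a,c})\{c}\{a,c} | ·
LTS(Q): 5 reachable states
  n0 = rec X. b.a.(b.X)\{c}\{a,c} | -b-> n1
  n1 = a.(b.(rec X. b.a.(b.X)\{c}\{a,c}))\{c}\{a,c} | -a-> n2
  n2 = (b.(rec X. b.a.(b.X)\{c}\{a,c}))\{c}\{a,c} | -b-> n3
  n3 = (rec X. b.a.(b.X)\{c}\{a,c})\{c}\{a,c} | -b-> n4
  n4 = (a.(b.(rec X. b.a.(b.X)\{c}\{a,c}))\{c}\{a,c})\{c}\{a,c} | ·
Partition-refinement fixed point:
  B0 = {m0}
  B1 = {m1}
  B2 = {m2, n3}
  B3 = {m3, n4}
  B4 = {n0}
  B5 = {n1}
  B6 = {n2}
m0 ∈ B0, n0 ∈ B4 → different blocks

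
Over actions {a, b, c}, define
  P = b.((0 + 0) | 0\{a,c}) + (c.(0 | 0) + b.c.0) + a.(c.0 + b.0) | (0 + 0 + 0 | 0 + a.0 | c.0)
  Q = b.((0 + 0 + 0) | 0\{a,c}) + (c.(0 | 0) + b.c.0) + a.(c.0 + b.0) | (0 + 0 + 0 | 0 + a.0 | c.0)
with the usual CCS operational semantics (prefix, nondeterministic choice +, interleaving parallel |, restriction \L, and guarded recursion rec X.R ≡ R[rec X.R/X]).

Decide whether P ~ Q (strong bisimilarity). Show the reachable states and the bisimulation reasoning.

P's transition system — 16 states:
  p0 = b.((0 + 0) | 0\{a,c}) + (c.(0 | 0) + b.c.0) + a.(c.0 + b.0) | (0 + 0 + 0 | 0 + a.0 | c.0) has moves ··a··> p1, ··a··> p2, ··b··> p3, ··b··> p4, ··c··> p5, ··c··> p6
  p1 = (c.0 + b.0) | (0 + 0 + 0 | 0 + a.0 | c.0) has moves ··a··> p7, ··b··> p8, ··c··> p8, ··c··> p9
  p2 = a.(c.0 + b.0) | (0 | c.0) has moves ··a··> p7, ··c··> p10
  p3 = (0 + 0) | 0\{a,c} has moves ∅
  p4 = c.0 has moves ··c··> p11
  p5 = 0 | 0 has moves ∅
  p6 = a.(c.0 + b.0) | (a.0 | 0) has moves ··a··> p10, ··a··> p9
  p7 = (c.0 + b.0) | (0 | c.0) has moves ··b··> p12, ··c··> p12, ··c··> p13
  p8 = 0 | (0 + 0 + 0 | 0 + a.0 | c.0) has moves ··a··> p12, ··c··> p14
  p9 = (c.0 + b.0) | (a.0 | 0) has moves ··a··> p13, ··b··> p14, ··c··> p14
  p10 = a.(c.0 + b.0) | (0 | 0) has moves ··a··> p13
  p11 = 0 has moves ∅
  p12 = 0 | (0 | c.0) has moves ··c··> p15
  p13 = (c.0 + b.0) | (0 | 0) has moves ··b··> p15, ··c··> p15
  p14 = 0 | (a.0 | 0) has moves ··a··> p15
  p15 = 0 | (0 | 0) has moves ∅
Q's transition system — 16 states:
  q0 = b.((0 + 0 + 0) | 0\{a,c}) + (c.(0 | 0) + b.c.0) + a.(c.0 + b.0) | (0 + 0 + 0 | 0 + a.0 | c.0) has moves ··a··> q1, ··a··> q2, ··b··> q3, ··b··> q4, ··c··> q5, ··c··> q6
  q1 = (c.0 + b.0) | (0 + 0 + 0 | 0 + a.0 | c.0) has moves ··a··> q7, ··b··> q8, ··c··> q8, ··c··> q9
  q2 = a.(c.0 + b.0) | (0 | c.0) has moves ··a··> q7, ··c··> q10
  q3 = (0 + 0 + 0) | 0\{a,c} has moves ∅
  q4 = c.0 has moves ··c··> q11
  q5 = 0 | 0 has moves ∅
  q6 = a.(c.0 + b.0) | (a.0 | 0) has moves ··a··> q10, ··a··> q9
  q7 = (c.0 + b.0) | (0 | c.0) has moves ··b··> q12, ··c··> q12, ··c··> q13
  q8 = 0 | (0 + 0 + 0 | 0 + a.0 | c.0) has moves ··a··> q12, ··c··> q14
  q9 = (c.0 + b.0) | (a.0 | 0) has moves ··a··> q13, ··b··> q14, ··c··> q14
  q10 = a.(c.0 + b.0) | (0 | 0) has moves ··a··> q13
  q11 = 0 has moves ∅
  q12 = 0 | (0 | c.0) has moves ··c··> q15
  q13 = (c.0 + b.0) | (0 | 0) has moves ··b··> q15, ··c··> q15
  q14 = 0 | (a.0 | 0) has moves ··a··> q15
  q15 = 0 | (0 | 0) has moves ∅
Partition-refinement fixed point:
  B0 = {p0, q0}
  B1 = {p12, p4, q12, q4}
  B2 = {p11, p15, p3, p5, q11, q15, q3, q5}
  B3 = {p1, q1}
  B4 = {p7, q7}
  B5 = {p13, q13}
  B6 = {p9, q9}
  B7 = {p14, q14}
  B8 = {p8, q8}
  B9 = {p6, q6}
  B10 = {p10, q10}
  B11 = {p2, q2}
p0 ∈ B0, q0 ∈ B0 → same block

bisimilar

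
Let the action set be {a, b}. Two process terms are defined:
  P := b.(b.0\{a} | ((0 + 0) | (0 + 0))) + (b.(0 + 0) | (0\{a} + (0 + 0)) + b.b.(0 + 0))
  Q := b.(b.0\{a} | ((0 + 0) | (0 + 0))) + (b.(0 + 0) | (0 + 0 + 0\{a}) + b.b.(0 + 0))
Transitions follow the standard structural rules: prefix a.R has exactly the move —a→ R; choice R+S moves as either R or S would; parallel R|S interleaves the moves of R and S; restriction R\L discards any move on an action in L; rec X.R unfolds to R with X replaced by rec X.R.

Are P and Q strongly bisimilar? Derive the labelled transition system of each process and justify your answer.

LTS(P): 6 reachable states
  u0 = b.(b.0\{a} | ((0 + 0) | (0 + 0))) + (b.(0 + 0) | (0\{a} + (0 + 0)) + b.b.(0 + 0)) has moves -b-> u1, -b-> u2, -b-> u3
  u1 = (0 + 0) | (0\{a} + (0 + 0)) has moves ·
  u2 = b.(0 + 0) has moves -b-> u4
  u3 = b.0\{a} | ((0 + 0) | (0 + 0)) has moves -b-> u5
  u4 = 0 + 0 has moves ·
  u5 = 0\{a} | ((0 + 0) | (0 + 0)) has moves ·
LTS(Q): 6 reachable states
  v0 = b.(b.0\{a} | ((0 + 0) | (0 + 0))) + (b.(0 + 0) | (0 + 0 + 0\{a}) + b.b.(0 + 0)) has moves -b-> v1, -b-> v2, -b-> v3
  v1 = (0 + 0) | (0 + 0 + 0\{a}) has moves ·
  v2 = b.(0 + 0) has moves -b-> v4
  v3 = b.0\{a} | ((0 + 0) | (0 + 0)) has moves -b-> v5
  v4 = 0 + 0 has moves ·
  v5 = 0\{a} | ((0 + 0) | (0 + 0)) has moves ·
Partition-refinement fixed point:
  B0 = {u0, v0}
  B1 = {u2, u3, v2, v3}
  B2 = {u1, u4, u5, v1, v4, v5}
u0 ∈ B0, v0 ∈ B0 → same block

YES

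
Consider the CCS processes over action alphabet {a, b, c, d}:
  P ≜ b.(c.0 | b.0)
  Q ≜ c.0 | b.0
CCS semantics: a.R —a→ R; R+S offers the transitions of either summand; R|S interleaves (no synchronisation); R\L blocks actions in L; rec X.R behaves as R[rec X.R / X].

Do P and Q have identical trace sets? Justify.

P's transition system — 5 states:
  u0 = b.(c.0 | b.0) → -b-> u1
  u1 = c.0 | b.0 → -b-> u2, -c-> u3
  u2 = c.0 | 0 → -c-> u4
  u3 = 0 | b.0 → -b-> u4
  u4 = 0 | 0 → deadlocked
Q's transition system — 4 states:
  v0 = c.0 | b.0 → -b-> v1, -c-> v2
  v1 = c.0 | 0 → -c-> v3
  v2 = 0 | b.0 → -b-> v3
  v3 = 0 | 0 → deadlocked
Trace ⟨bb⟩ through P, begin at {u0}:
  [1] b ⇒ {u1}
  [2] b ⇒ {u2}
  P completes σ.
Trace ⟨bb⟩ through Q, begin at {v0}:
  [1] b ⇒ {v1}
  [2] b ⇒ ∅ (Q stuck)

traces(P) ≠ traces(Q) — witness ⟨bb⟩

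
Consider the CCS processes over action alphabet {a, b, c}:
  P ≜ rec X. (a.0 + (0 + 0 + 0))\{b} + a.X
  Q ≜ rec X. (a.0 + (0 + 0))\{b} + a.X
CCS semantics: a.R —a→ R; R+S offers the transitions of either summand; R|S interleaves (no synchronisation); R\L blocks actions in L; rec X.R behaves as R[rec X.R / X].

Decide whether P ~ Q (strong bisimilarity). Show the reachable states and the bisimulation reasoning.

bisimilar

P's transition system — 2 states:
  p0 = rec X. (a.0 + (0 + 0 + 0))\{b} + a.X ⊢ ··a··> p0, ··a··> p1
  p1 = 0\{b} ⊢ ·
Q's transition system — 2 states:
  q0 = rec X. (a.0 + (0 + 0))\{b} + a.X ⊢ ··a··> q0, ··a··> q1
  q1 = 0\{b} ⊢ ·
Bisimilarity quotient blocks:
  B0 = {p0, q0}
  B1 = {p1, q1}
p0 ∈ B0, q0 ∈ B0 → same block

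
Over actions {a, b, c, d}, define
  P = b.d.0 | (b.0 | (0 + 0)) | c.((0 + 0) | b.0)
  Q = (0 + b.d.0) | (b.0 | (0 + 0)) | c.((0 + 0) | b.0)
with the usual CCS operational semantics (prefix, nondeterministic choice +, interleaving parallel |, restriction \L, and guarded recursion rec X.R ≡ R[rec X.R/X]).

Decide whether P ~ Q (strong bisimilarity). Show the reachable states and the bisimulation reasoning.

YES

LTS(P): 18 reachable states
  s0 = b.d.0 | (b.0 | (0 + 0)) | c.((0 + 0) | b.0) has moves =b=> s1, =b=> s2, =c=> s3
  s1 = b.d.0 | (0 | (0 + 0)) | c.((0 + 0) | b.0) has moves =b=> s4, =c=> s5
  s2 = d.0 | (b.0 | (0 + 0)) | c.((0 + 0) | b.0) has moves =b=> s4, =c=> s6, =d=> s7
  s3 = b.d.0 | (b.0 | (0 + 0)) | ((0 + 0) | b.0) has moves =b=> s5, =b=> s6, =b=> s8
  s4 = d.0 | (0 | (0 + 0)) | c.((0 + 0) | b.0) has moves =c=> s9, =d=> s10
  s5 = b.d.0 | (0 | (0 + 0)) | ((0 + 0) | b.0) has moves =b=> s11, =b=> s9
  s6 = d.0 | (b.0 | (0 + 0)) | ((0 + 0) | b.0) has moves =b=> s12, =b=> s9, =d=> s13
  s7 = 0 | (b.0 | (0 + 0)) | c.((0 + 0) | b.0) has moves =b=> s10, =c=> s13
  s8 = b.d.0 | (b.0 | (0 + 0)) | ((0 + 0) | 0) has moves =b=> s11, =b=> s12
  s9 = d.0 | (0 | (0 + 0)) | ((0 + 0) | b.0) has moves =b=> s14, =d=> s15
  s10 = 0 | (0 | (0 + 0)) | c.((0 + 0) | b.0) has moves =c=> s15
  s11 = b.d.0 | (0 | (0 + 0)) | ((0 + 0) | 0) has moves =b=> s14
  s12 = d.0 | (b.0 | (0 + 0)) | ((0 + 0) | 0) has moves =b=> s14, =d=> s16
  s13 = 0 | (b.0 | (0 + 0)) | ((0 + 0) | b.0) has moves =b=> s15, =b=> s16
  s14 = d.0 | (0 | (0 + 0)) | ((0 + 0) | 0) has moves =d=> s17
  s15 = 0 | (0 | (0 + 0)) | ((0 + 0) | b.0) has moves =b=> s17
  s16 = 0 | (b.0 | (0 + 0)) | ((0 + 0) | 0) has moves =b=> s17
  s17 = 0 | (0 | (0 + 0)) | ((0 + 0) | 0) has moves stopped
LTS(Q): 18 reachable states
  t0 = (0 + b.d.0) | (b.0 | (0 + 0)) | c.((0 + 0) | b.0) has moves =b=> t1, =b=> t2, =c=> t3
  t1 = (0 + b.d.0) | (0 | (0 + 0)) | c.((0 + 0) | b.0) has moves =b=> t4, =c=> t5
  t2 = d.0 | (b.0 | (0 + 0)) | c.((0 + 0) | b.0) has moves =b=> t4, =c=> t6, =d=> t7
  t3 = (0 + b.d.0) | (b.0 | (0 + 0)) | ((0 + 0) | b.0) has moves =b=> t5, =b=> t6, =b=> t8
  t4 = d.0 | (0 | (0 + 0)) | c.((0 + 0) | b.0) has moves =c=> t9, =d=> t10
  t5 = (0 + b.d.0) | (0 | (0 + 0)) | ((0 + 0) | b.0) has moves =b=> t11, =b=> t9
  t6 = d.0 | (b.0 | (0 + 0)) | ((0 + 0) | b.0) has moves =b=> t12, =b=> t9, =d=> t13
  t7 = 0 | (b.0 | (0 + 0)) | c.((0 + 0) | b.0) has moves =b=> t10, =c=> t13
  t8 = (0 + b.d.0) | (b.0 | (0 + 0)) | ((0 + 0) | 0) has moves =b=> t11, =b=> t12
  t9 = d.0 | (0 | (0 + 0)) | ((0 + 0) | b.0) has moves =b=> t14, =d=> t15
  t10 = 0 | (0 | (0 + 0)) | c.((0 + 0) | b.0) has moves =c=> t15
  t11 = (0 + b.d.0) | (0 | (0 + 0)) | ((0 + 0) | 0) has moves =b=> t14
  t12 = d.0 | (b.0 | (0 + 0)) | ((0 + 0) | 0) has moves =b=> t14, =d=> t16
  t13 = 0 | (b.0 | (0 + 0)) | ((0 + 0) | b.0) has moves =b=> t15, =b=> t16
  t14 = d.0 | (0 | (0 + 0)) | ((0 + 0) | 0) has moves =d=> t17
  t15 = 0 | (0 | (0 + 0)) | ((0 + 0) | b.0) has moves =b=> t17
  t16 = 0 | (b.0 | (0 + 0)) | ((0 + 0) | 0) has moves =b=> t17
  t17 = 0 | (0 | (0 + 0)) | ((0 + 0) | 0) has moves stopped
Partition-refinement fixed point:
  B0 = {s0, t0}
  B1 = {s1, t1}
  B2 = {s5, s8, t5, t8}
  B3 = {s12, s9, t12, t9}
  B4 = {s15, s16, t15, t16}
  B5 = {s17, t17}
  B6 = {s14, t14}
  B7 = {s11, t11}
  B8 = {s4, t4}
  B9 = {s10, t10}
  B10 = {s3, t3}
  B11 = {s6, t6}
  B12 = {s13, t13}
  B13 = {s2, t2}
  B14 = {s7, t7}
s0 ∈ B0, t0 ∈ B0 → same block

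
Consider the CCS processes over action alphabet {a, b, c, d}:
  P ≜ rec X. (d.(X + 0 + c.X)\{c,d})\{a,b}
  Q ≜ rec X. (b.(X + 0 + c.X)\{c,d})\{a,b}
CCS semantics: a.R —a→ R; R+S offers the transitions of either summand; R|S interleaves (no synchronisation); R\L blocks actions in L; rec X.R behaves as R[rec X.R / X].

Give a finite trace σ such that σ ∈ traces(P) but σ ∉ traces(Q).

Reachable graph of P (2 states):
  m0 = rec X. (d.(X + 0 + c.X)\{c,d})\{a,b} → —d→ m1
  m1 = ((rec X. (d.(X + 0 + c.X)\{c,d})\{a,b}) + 0 + c.(rec X. (d.(X + 0 + c.X)\{c,d})\{a,b}))\{c,d}\{a,b} → deadlocked
Reachable graph of Q (1 states):
  n0 = rec X. (b.(X + 0 + c.X)\{c,d})\{a,b} → deadlocked
Run σ = ⟨d⟩ on P: start {m0}
  after d @ step 1: {m1}
  — P admits the full trace.
Run σ = ⟨d⟩ on Q: start {n0}
  after d @ step 1: ∅ (Q stuck)

d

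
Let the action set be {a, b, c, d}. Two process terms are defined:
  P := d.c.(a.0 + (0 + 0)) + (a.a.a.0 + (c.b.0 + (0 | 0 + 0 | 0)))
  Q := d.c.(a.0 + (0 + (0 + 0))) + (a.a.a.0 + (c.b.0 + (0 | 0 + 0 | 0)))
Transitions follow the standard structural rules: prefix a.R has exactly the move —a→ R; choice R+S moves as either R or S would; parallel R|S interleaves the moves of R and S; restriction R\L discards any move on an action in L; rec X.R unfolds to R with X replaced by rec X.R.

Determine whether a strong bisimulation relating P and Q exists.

P's transition system — 7 states:
  p0 = d.c.(a.0 + (0 + 0)) + (a.a.a.0 + (c.b.0 + (0 | 0 + 0 | 0))) | -a-> p1, -c-> p2, -d-> p3
  p1 = a.a.0 | -a-> p4
  p2 = b.0 | -b-> p5
  p3 = c.(a.0 + (0 + 0)) | -c-> p6
  p4 = a.0 | -a-> p5
  p5 = 0 | deadlocked
  p6 = a.0 + (0 + 0) | -a-> p5
Q's transition system — 7 states:
  q0 = d.c.(a.0 + (0 + (0 + 0))) + (a.a.a.0 + (c.b.0 + (0 | 0 + 0 | 0))) | -a-> q1, -c-> q2, -d-> q3
  q1 = a.a.0 | -a-> q4
  q2 = b.0 | -b-> q5
  q3 = c.(a.0 + (0 + (0 + 0))) | -c-> q6
  q4 = a.0 | -a-> q5
  q5 = 0 | deadlocked
  q6 = a.0 + (0 + (0 + 0)) | -a-> q5
Coarsest stable partition (strong bisimilarity classes):
  B0 = {p0, q0}
  B1 = {p3, q3}
  B2 = {p4, p6, q4, q6}
  B3 = {p5, q5}
  B4 = {p1, q1}
  B5 = {p2, q2}
p0 ∈ B0, q0 ∈ B0 → same block

YES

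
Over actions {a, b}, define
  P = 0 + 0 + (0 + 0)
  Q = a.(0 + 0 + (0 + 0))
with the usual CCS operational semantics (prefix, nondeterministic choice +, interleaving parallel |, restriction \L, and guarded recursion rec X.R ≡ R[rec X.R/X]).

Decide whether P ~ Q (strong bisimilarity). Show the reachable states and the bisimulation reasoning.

LTS(P): 1 reachable states
  p0 = 0 + 0 + (0 + 0) ⊢ ∅
LTS(Q): 2 reachable states
  q0 = a.(0 + 0 + (0 + 0)) ⊢ —a→ q1
  q1 = 0 + 0 + (0 + 0) ⊢ ∅
Bisimilarity quotient blocks:
  B0 = {p0, q1}
  B1 = {q0}
p0 ∈ B0, q0 ∈ B1 → different blocks

not bisimilar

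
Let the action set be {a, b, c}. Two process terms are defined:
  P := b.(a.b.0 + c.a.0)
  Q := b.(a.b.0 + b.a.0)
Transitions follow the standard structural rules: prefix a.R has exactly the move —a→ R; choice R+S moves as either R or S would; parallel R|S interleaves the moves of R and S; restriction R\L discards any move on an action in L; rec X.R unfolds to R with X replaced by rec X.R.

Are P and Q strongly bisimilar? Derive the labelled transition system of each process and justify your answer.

Reachable graph of P (5 states):
  p0 = b.(a.b.0 + c.a.0) | ··b··> p1
  p1 = a.b.0 + c.a.0 | ··a··> p2, ··c··> p3
  p2 = b.0 | ··b··> p4
  p3 = a.0 | ··a··> p4
  p4 = 0 | ∅
Reachable graph of Q (5 states):
  q0 = b.(a.b.0 + b.a.0) | ··b··> q1
  q1 = a.b.0 + b.a.0 | ··a··> q2, ··b··> q3
  q2 = b.0 | ··b··> q4
  q3 = a.0 | ··a··> q4
  q4 = 0 | ∅
Coarsest stable partition (strong bisimilarity classes):
  B0 = {p0}
  B1 = {p1}
  B2 = {p2, q2}
  B3 = {p4, q4}
  B4 = {p3, q3}
  B5 = {q0}
  B6 = {q1}
p0 ∈ B0, q0 ∈ B5 → different blocks

P ≁ Q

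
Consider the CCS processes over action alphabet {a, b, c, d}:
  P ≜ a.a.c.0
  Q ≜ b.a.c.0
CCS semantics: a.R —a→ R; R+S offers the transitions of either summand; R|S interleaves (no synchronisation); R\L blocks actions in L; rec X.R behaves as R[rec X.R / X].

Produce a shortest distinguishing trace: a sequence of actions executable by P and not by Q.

a

Reachable graph of P (4 states):
  s0 = a.a.c.0 | ··a··> s1
  s1 = a.c.0 | ··a··> s2
  s2 = c.0 | ··c··> s3
  s3 = 0 | ∅
Reachable graph of Q (4 states):
  t0 = b.a.c.0 | ··b··> t1
  t1 = a.c.0 | ··a··> t2
  t2 = c.0 | ··c··> t3
  t3 = 0 | ∅
Run σ = ⟨a⟩ on P: start {s0}
  [1] a ⇒ {s1}
  P completes σ.
Run σ = ⟨a⟩ on Q: start {t0}
  [1] a ⇒ ∅  — Q cannot continue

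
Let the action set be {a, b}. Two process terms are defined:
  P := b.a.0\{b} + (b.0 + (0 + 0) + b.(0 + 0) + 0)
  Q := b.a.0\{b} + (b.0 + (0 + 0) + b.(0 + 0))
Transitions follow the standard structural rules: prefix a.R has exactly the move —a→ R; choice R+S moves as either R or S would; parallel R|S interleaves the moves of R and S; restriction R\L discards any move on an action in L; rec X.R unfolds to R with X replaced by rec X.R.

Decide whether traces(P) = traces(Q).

traces(P) = traces(Q)

P's transition system — 5 states:
  p0 = b.a.0\{b} + (b.0 + (0 + 0) + b.(0 + 0) + 0) → --b--▸ p1, --b--▸ p2, --b--▸ p3
  p1 = 0 → deadlocked
  p2 = 0 + 0 → deadlocked
  p3 = a.0\{b} → --a--▸ p4
  p4 = 0\{b} → deadlocked
Q's transition system — 5 states:
  q0 = b.a.0\{b} + (b.0 + (0 + 0) + b.(0 + 0)) → --b--▸ q1, --b--▸ q2, --b--▸ q3
  q1 = 0 → deadlocked
  q2 = 0 + 0 → deadlocked
  q3 = a.0\{b} → --a--▸ q4
  q4 = 0\{b} → deadlocked
Partition-refinement fixed point:
  B0 = {p0, q0}
  B1 = {p3, q3}
  B2 = {p1, p2, p4, q1, q2, q4}
p0 ∈ B0, q0 ∈ B0 → same block
Bisimilar ⇒ trace-equivalent.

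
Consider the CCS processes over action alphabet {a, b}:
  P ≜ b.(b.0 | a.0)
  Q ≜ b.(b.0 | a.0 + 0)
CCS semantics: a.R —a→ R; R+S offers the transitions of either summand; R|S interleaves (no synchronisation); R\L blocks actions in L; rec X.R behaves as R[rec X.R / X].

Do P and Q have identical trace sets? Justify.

Reachable graph of P (5 states):
  s0 = b.(b.0 | a.0) ⊢ =b=> s1
  s1 = b.0 | a.0 ⊢ =a=> s2, =b=> s3
  s2 = b.0 | 0 ⊢ =b=> s4
  s3 = 0 | a.0 ⊢ =a=> s4
  s4 = 0 | 0 ⊢ ∅
Reachable graph of Q (5 states):
  t0 = b.(b.0 | a.0 + 0) ⊢ =b=> t1
  t1 = b.0 | a.0 + 0 ⊢ =a=> t2, =b=> t3
  t2 = b.0 | 0 ⊢ =b=> t4
  t3 = 0 | a.0 ⊢ =a=> t4
  t4 = 0 | 0 ⊢ ∅
Bisimilarity quotient blocks:
  B0 = {s0, t0}
  B1 = {s1, t1}
  B2 = {s3, t3}
  B3 = {s4, t4}
  B4 = {s2, t2}
s0 ∈ B0, t0 ∈ B0 → same block
Bisimilar ⇒ trace-equivalent.

traces(P) = traces(Q)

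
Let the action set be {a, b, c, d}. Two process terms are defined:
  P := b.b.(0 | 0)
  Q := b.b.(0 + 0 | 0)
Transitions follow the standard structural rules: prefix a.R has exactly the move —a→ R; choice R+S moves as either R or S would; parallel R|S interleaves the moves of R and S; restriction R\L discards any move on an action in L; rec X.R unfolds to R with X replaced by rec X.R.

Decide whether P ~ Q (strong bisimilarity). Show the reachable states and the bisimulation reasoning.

bisimilar

LTS(P): 3 reachable states
  m0 = b.b.(0 | 0) → --b--▸ m1
  m1 = b.(0 | 0) → --b--▸ m2
  m2 = 0 | 0 → ∅
LTS(Q): 3 reachable states
  n0 = b.b.(0 + 0 | 0) → --b--▸ n1
  n1 = b.(0 + 0 | 0) → --b--▸ n2
  n2 = 0 + 0 | 0 → ∅
Bisimilarity quotient blocks:
  B0 = {m0, n0}
  B1 = {m1, n1}
  B2 = {m2, n2}
m0 ∈ B0, n0 ∈ B0 → same block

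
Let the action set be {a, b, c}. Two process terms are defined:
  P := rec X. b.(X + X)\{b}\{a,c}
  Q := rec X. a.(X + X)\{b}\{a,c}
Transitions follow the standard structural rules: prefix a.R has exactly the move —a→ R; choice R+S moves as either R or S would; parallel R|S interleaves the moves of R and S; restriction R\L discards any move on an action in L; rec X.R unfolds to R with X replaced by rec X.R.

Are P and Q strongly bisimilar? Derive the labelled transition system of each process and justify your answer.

NO

Reachable graph of P (2 states):
  p0 = rec X. b.(X + X)\{b}\{a,c} has moves --b--▸ p1
  p1 = ((rec X. b.(X + X)\{b}\{a,c}) + (rec X. b.(X + X)\{b}\{a,c}))\{b}\{a,c} has moves stopped
Reachable graph of Q (2 states):
  q0 = rec X. a.(X + X)\{b}\{a,c} has moves --a--▸ q1
  q1 = ((rec X. a.(X + X)\{b}\{a,c}) + (rec X. a.(X + X)\{b}\{a,c}))\{b}\{a,c} has moves stopped
Partition-refinement fixed point:
  B0 = {p0}
  B1 = {p1, q1}
  B2 = {q0}
p0 ∈ B0, q0 ∈ B2 → different blocks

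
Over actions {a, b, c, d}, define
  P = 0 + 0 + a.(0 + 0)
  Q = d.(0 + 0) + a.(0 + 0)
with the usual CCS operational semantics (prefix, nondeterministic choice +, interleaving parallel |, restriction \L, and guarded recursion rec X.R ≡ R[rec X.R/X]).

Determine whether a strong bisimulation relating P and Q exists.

LTS(P): 2 reachable states
  s0 = 0 + 0 + a.(0 + 0) | =a=> s1
  s1 = 0 + 0 | ·
LTS(Q): 2 reachable states
  t0 = d.(0 + 0) + a.(0 + 0) | =a=> t1, =d=> t1
  t1 = 0 + 0 | ·
Partition-refinement fixed point:
  B0 = {s0}
  B1 = {s1, t1}
  B2 = {t0}
s0 ∈ B0, t0 ∈ B2 → different blocks

not bisimilar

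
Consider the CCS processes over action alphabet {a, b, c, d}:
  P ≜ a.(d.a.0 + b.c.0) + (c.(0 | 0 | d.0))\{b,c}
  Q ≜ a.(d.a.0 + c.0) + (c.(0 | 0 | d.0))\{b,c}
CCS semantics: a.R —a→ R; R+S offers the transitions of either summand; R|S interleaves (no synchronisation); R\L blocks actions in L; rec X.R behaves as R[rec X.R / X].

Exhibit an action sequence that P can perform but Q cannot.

ab

Reachable graph of P (5 states):
  p0 = a.(d.a.0 + b.c.0) + (c.(0 | 0 | d.0))\{b,c} → ··a··> p1
  p1 = d.a.0 + b.c.0 → ··b··> p2, ··d··> p3
  p2 = c.0 → ··c··> p4
  p3 = a.0 → ··a··> p4
  p4 = 0 → stopped
Reachable graph of Q (4 states):
  q0 = a.(d.a.0 + c.0) + (c.(0 | 0 | d.0))\{b,c} → ··a··> q1
  q1 = d.a.0 + c.0 → ··c··> q2, ··d··> q3
  q2 = 0 → stopped
  q3 = a.0 → ··a··> q2
Run σ = ⟨ab⟩ on P: start {p0}
  after a @ step 1: {p1}
  after b @ step 2: {p2}
  — P admits the full trace.
Run σ = ⟨ab⟩ on Q: start {q0}
  after a @ step 1: {q1}
  after b @ step 2: ∅ (Q stuck)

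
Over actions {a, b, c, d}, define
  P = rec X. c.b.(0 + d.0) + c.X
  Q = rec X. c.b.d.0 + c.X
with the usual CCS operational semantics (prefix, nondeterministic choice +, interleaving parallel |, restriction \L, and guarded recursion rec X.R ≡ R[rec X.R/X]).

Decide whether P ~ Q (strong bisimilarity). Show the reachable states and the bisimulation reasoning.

P's transition system — 4 states:
  s0 = rec X. c.b.(0 + d.0) + c.X :: —c→ s0, —c→ s1
  s1 = b.(0 + d.0) :: —b→ s2
  s2 = 0 + d.0 :: —d→ s3
  s3 = 0 :: deadlocked
Q's transition system — 4 states:
  t0 = rec X. c.b.d.0 + c.X :: —c→ t0, —c→ t1
  t1 = b.d.0 :: —b→ t2
  t2 = d.0 :: —d→ t3
  t3 = 0 :: deadlocked
Coarsest stable partition (strong bisimilarity classes):
  B0 = {s0, t0}
  B1 = {s1, t1}
  B2 = {s2, t2}
  B3 = {s3, t3}
s0 ∈ B0, t0 ∈ B0 → same block

P ~ Q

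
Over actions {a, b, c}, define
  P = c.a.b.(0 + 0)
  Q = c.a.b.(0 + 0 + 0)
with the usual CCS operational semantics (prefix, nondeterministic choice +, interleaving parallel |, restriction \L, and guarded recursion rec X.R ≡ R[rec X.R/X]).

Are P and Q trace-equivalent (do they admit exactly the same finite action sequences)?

traces(P) = traces(Q)

Reachable graph of P (4 states):
  m0 = c.a.b.(0 + 0) | --c--▸ m1
  m1 = a.b.(0 + 0) | --a--▸ m2
  m2 = b.(0 + 0) | --b--▸ m3
  m3 = 0 + 0 | stopped
Reachable graph of Q (4 states):
  n0 = c.a.b.(0 + 0 + 0) | --c--▸ n1
  n1 = a.b.(0 + 0 + 0) | --a--▸ n2
  n2 = b.(0 + 0 + 0) | --b--▸ n3
  n3 = 0 + 0 + 0 | stopped
Partition-refinement fixed point:
  B0 = {m0, n0}
  B1 = {m1, n1}
  B2 = {m2, n2}
  B3 = {m3, n3}
m0 ∈ B0, n0 ∈ B0 → same block
Bisimilar ⇒ trace-equivalent.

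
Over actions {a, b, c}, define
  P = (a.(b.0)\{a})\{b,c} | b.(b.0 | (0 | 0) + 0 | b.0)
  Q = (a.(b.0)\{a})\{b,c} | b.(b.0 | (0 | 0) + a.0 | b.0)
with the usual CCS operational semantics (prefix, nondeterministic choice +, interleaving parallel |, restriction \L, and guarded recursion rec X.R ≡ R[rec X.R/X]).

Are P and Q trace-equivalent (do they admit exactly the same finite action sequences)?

trace-distinct — witness ⟨aba⟩

Reachable graph of P (8 states):
  m0 = (a.(b.0)\{a})\{b,c} | b.(b.0 | (0 | 0) + 0 | b.0) :: =a=> m1, =b=> m2
  m1 = (b.0)\{a}\{b,c} | b.(b.0 | (0 | 0) + 0 | b.0) :: =b=> m3
  m2 = (a.(b.0)\{a})\{b,c} | (b.0 | (0 | 0) + 0 | b.0) :: =a=> m3, =b=> m4, =b=> m5
  m3 = (b.0)\{a}\{b,c} | (b.0 | (0 | 0) + 0 | b.0) :: =b=> m6, =b=> m7
  m4 = (a.(b.0)\{a})\{b,c} | (0 | (0 | 0)) :: =a=> m6
  m5 = (a.(b.0)\{a})\{b,c} | (0 | 0) :: =a=> m7
  m6 = (b.0)\{a}\{b,c} | (0 | (0 | 0)) :: (no moves)
  m7 = (b.0)\{a}\{b,c} | (0 | 0) :: (no moves)
Reachable graph of Q (12 states):
  n0 = (a.(b.0)\{a})\{b,c} | b.(b.0 | (0 | 0) + a.0 | b.0) :: =a=> n1, =b=> n2
  n1 = (b.0)\{a}\{b,c} | b.(b.0 | (0 | 0) + a.0 | b.0) :: =b=> n3
  n2 = (a.(b.0)\{a})\{b,c} | (b.0 | (0 | 0) + a.0 | b.0) :: =a=> n3, =a=> n4, =b=> n5, =b=> n6
  n3 = (b.0)\{a}\{b,c} | (b.0 | (0 | 0) + a.0 | b.0) :: =a=> n7, =b=> n8, =b=> n9
  n4 = (a.(b.0)\{a})\{b,c} | (0 | b.0) :: =a=> n7, =b=> n10
  n5 = (a.(b.0)\{a})\{b,c} | (0 | (0 | 0)) :: =a=> n8
  n6 = (a.(b.0)\{a})\{b,c} | (a.0 | 0) :: =a=> n10, =a=> n9
  n7 = (b.0)\{a}\{b,c} | (0 | b.0) :: =b=> n11
  n8 = (b.0)\{a}\{b,c} | (0 | (0 | 0)) :: (no moves)
  n9 = (b.0)\{a}\{b,c} | (a.0 | 0) :: =a=> n11
  n10 = (a.(b.0)\{a})\{b,c} | (0 | 0) :: =a=> n11
  n11 = (b.0)\{a}\{b,c} | (0 | 0) :: (no moves)
Executing aba from Q (initial set {n0}):
  after a @ step 1: {n1}
  after b @ step 2: {n3}
  after a @ step 3: {n7}
  ✓ Q
Executing aba from P (initial set {m0}):
  after a @ step 1: {m1}
  after b @ step 2: {m3}
  after a @ step 3: ∅  — P cannot continue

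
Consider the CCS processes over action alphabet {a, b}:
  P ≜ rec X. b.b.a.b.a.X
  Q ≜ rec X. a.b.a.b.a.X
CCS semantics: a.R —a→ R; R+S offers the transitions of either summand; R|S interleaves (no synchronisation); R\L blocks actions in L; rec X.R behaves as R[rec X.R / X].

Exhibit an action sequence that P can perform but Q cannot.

Reachable graph of P (5 states):
  m0 = rec X. b.b.a.b.a.X has moves =b=> m1
  m1 = b.a.b.a.(rec X. b.b.a.b.a.X) has moves =b=> m2
  m2 = a.b.a.(rec X. b.b.a.b.a.X) has moves =a=> m3
  m3 = b.a.(rec X. b.b.a.b.a.X) has moves =b=> m4
  m4 = a.(rec X. b.b.a.b.a.X) has moves =a=> m0
Reachable graph of Q (5 states):
  n0 = rec X. a.b.a.b.a.X has moves =a=> n1
  n1 = b.a.b.a.(rec X. a.b.a.b.a.X) has moves =b=> n2
  n2 = a.b.a.(rec X. a.b.a.b.a.X) has moves =a=> n3
  n3 = b.a.(rec X. a.b.a.b.a.X) has moves =b=> n4
  n4 = a.(rec X. a.b.a.b.a.X) has moves =a=> n0
Executing b from P (initial set {m0}):
  step 1 (b): {m1}
  ✓ P
Executing b from Q (initial set {n0}):
  step 1 (b): ∅  — Q cannot continue

b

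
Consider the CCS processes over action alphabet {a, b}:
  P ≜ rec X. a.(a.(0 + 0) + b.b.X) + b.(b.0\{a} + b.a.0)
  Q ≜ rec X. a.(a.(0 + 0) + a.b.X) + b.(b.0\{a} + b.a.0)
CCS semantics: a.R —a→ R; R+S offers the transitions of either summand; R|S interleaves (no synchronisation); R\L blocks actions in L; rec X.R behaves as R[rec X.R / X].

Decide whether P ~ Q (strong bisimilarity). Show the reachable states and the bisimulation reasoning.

P's transition system — 8 states:
  p0 = rec X. a.(a.(0 + 0) + b.b.X) + b.(b.0\{a} + b.a.0) :: ··a··> p1, ··b··> p2
  p1 = a.(0 + 0) + b.b.(rec X. a.(a.(0 + 0) + b.b.X) + b.(b.0\{a} + b.a.0)) :: ··a··> p3, ··b··> p4
  p2 = b.0\{a} + b.a.0 :: ··b··> p5, ··b··> p6
  p3 = 0 + 0 :: (no moves)
  p4 = b.(rec X. a.(a.(0 + 0) + b.b.X) + b.(b.0\{a} + b.a.0)) :: ··b··> p0
  p5 = 0\{a} :: (no moves)
  p6 = a.0 :: ··a··> p7
  p7 = 0 :: (no moves)
Q's transition system — 8 states:
  q0 = rec X. a.(a.(0 + 0) + a.b.X) + b.(b.0\{a} + b.a.0) :: ··a··> q1, ··b··> q2
  q1 = a.(0 + 0) + a.b.(rec X. a.(a.(0 + 0) + a.b.X) + b.(b.0\{a} + b.a.0)) :: ··a··> q3, ··a··> q4
  q2 = b.0\{a} + b.a.0 :: ··b··> q5, ··b··> q6
  q3 = 0 + 0 :: (no moves)
  q4 = b.(rec X. a.(a.(0 + 0) + a.b.X) + b.(b.0\{a} + b.a.0)) :: ··b··> q0
  q5 = 0\{a} :: (no moves)
  q6 = a.0 :: ··a··> q7
  q7 = 0 :: (no moves)
Coarsest stable partition (strong bisimilarity classes):
  B0 = {p0}
  B1 = {p1}
  B2 = {p3, p5, p7, q3, q5, q7}
  B3 = {p4}
  B4 = {p2, q2}
  B5 = {p6, q6}
  B6 = {q0}
  B7 = {q1}
  B8 = {q4}
p0 ∈ B0, q0 ∈ B6 → different blocks

P ≁ Q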